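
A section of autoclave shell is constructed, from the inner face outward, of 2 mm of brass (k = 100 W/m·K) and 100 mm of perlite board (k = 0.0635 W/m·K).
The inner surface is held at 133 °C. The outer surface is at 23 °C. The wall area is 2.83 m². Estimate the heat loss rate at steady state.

Q ≈ 198 W

Model the wall as resistances in series:
R_brass = L/(kA) = 0.002/(100×2.83) = 7.067×10^-6 K/W
R_perlite board = L/(kA) = 0.1/(0.0635×2.83) = 0.5565 K/W
R_total = 0.5565 K/W
Q = ΔT / R_total = 110 / 0.5565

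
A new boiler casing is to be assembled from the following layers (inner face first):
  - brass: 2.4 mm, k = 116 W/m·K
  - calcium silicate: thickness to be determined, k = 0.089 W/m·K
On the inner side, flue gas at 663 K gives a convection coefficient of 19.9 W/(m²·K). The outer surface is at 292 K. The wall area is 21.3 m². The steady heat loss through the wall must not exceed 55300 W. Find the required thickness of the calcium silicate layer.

L ≈ 8.24 mm

Treating each layer as a thermal resistance in series:
R_inner film = 1/(h_i·A) = 1/(19.9×21.3) = 0.002359 K/W
R_brass = L/(kA) = 0.0024/(116×21.3) = 9.713×10^-7 K/W
Sum of the known resistances R_other = 0.00236 K/W
Required total resistance R_tot = ΔT/Q_allow = 371/55300 = 0.006709 K/W
R_calcium silicate = R_tot − R_other = 0.004349 K/W
L = R·k·A = 0.004349×0.089×21.3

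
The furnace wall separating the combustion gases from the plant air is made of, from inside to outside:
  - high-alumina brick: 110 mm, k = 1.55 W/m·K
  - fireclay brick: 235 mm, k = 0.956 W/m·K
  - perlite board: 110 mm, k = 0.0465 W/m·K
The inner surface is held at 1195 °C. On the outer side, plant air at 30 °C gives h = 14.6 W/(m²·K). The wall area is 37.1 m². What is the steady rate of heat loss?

Q ≈ 15700 W

Model the wall as resistances in series:
R_high-alumina brick = L/(kA) = 0.11/(1.55×37.1) = 0.001913 K/W
R_fireclay brick = L/(kA) = 0.235/(0.956×37.1) = 0.006626 K/W
R_perlite board = L/(kA) = 0.11/(0.0465×37.1) = 0.06376 K/W
R_outer film = 1/(h_o·A) = 1/(14.6×37.1) = 0.001846 K/W
R_total = 0.07415 K/W
Q = ΔT / R_total = 1165 / 0.07415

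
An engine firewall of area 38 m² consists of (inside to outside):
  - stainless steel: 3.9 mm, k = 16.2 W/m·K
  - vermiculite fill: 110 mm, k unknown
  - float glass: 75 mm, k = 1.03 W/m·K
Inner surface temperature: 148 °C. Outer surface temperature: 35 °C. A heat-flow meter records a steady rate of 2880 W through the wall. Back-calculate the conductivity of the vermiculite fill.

Series thermal resistances:
R_stainless steel = L/(kA) = 0.0039/(16.2×38) = 6.335×10^-6 K/W
R_float glass = L/(kA) = 0.075/(1.03×38) = 0.001916 K/W
Sum of known resistances R_other = 0.001923 K/W
Total R = ΔT/Q = 113/2880 = 0.03924 K/W
R_vermiculite fill = R_total − R_other = 0.03731 K/W
k = L/(R·A) = 0.11/(0.03731×38)

k ≈ 0.0776 W/(m·K)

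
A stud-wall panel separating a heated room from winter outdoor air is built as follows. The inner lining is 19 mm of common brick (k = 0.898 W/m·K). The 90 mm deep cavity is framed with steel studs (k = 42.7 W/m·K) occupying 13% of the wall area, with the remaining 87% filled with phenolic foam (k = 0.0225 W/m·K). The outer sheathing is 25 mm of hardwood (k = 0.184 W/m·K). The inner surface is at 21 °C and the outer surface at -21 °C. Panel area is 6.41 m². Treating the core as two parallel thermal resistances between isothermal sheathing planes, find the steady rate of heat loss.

Q ≈ 1550 W

Sheathing layers in series; stud and cavity paths in parallel between them.
R_inner = 0.019/(0.898×6.41) = 0.003301 K/W
R_stud  = 0.09/(42.7×0.13×6.41) = 0.002529 K/W
R_cav   = 0.09/(0.0225×0.87×6.41) = 0.7173 K/W
1/R_core = 1/R_stud + 1/R_cav → R_core = 0.00252 K/W
R_outer = 0.025/(0.184×6.41) = 0.0212 K/W
R_total = 0.02702 K/W
Q = ΔT/R_total = 42/0.02702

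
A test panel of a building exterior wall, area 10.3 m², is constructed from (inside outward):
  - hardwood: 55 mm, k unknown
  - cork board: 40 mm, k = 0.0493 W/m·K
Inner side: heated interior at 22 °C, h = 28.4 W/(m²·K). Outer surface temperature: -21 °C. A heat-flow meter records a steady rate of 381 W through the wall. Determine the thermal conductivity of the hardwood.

Model the wall as resistances in series:
R_inner film = 1/(h_i·A) = 1/(28.4×10.3) = 0.003419 K/W
R_cork board = L/(kA) = 0.04/(0.0493×10.3) = 0.07877 K/W
Sum of known resistances R_other = 0.08219 K/W
Total R = ΔT/Q = 43/381 = 0.1129 K/W
R_hardwood = R_total − R_other = 0.03067 K/W
k = L/(R·A) = 0.055/(0.03067×10.3)

k ≈ 0.174 W/(m·K)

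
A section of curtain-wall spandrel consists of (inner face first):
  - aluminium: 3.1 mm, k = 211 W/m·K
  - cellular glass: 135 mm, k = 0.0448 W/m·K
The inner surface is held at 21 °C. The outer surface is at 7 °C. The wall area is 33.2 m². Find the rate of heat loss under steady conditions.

Q ≈ 154 W

Using the resistance-network approach (series):
R_aluminium = L/(kA) = 0.0031/(211×33.2) = 4.425×10^-7 K/W
R_cellular glass = L/(kA) = 0.135/(0.0448×33.2) = 0.09076 K/W
R_total = 0.09077 K/W
Q = ΔT / R_total = 14 / 0.09077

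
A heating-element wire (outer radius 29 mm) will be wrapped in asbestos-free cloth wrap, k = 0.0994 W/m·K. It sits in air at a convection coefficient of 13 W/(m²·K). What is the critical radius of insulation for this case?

For a cylinder r_cr = k/h = 0.0994/13
r_cr = 7.65 mm; since the bare radius (29 mm) is above r_cr, any added insulation will reduce heat loss.

r_cr ≈ 7.65 mm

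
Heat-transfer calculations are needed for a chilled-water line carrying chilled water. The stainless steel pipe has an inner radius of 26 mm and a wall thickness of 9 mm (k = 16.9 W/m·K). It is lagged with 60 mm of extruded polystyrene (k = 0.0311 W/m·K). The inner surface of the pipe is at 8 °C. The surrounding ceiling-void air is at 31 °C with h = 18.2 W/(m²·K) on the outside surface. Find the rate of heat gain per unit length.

q′ ≈ 4.42 W/m

Cylindrical conduction, so R = ln(r₂/r₁)/(2πkL) per layer, in series:
R_stainless steel pipe wall = ln(35/26)/(2π×16.9×1) = 0.002799 K/W
R_extruded polystyrene = ln(95/35)/(2π×0.0311×1) = 5.11 K/W
R_outer film = 1/(h_o·2πr_oL) = 1/(18.2×2π×0.095×1) = 0.09205 K/W
R_total = 5.205 K/W
Q = ΔT/R_total = 23/5.205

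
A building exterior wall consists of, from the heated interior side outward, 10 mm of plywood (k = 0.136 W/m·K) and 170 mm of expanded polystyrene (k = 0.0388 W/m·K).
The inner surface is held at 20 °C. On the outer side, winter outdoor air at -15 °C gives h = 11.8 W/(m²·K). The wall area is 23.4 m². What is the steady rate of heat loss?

Model the wall as resistances in series:
R_plywood = L/(kA) = 0.01/(0.136×23.4) = 0.003142 K/W
R_expanded polystyrene = L/(kA) = 0.17/(0.0388×23.4) = 0.1872 K/W
R_outer film = 1/(h_o·A) = 1/(11.8×23.4) = 0.003622 K/W
R_total = 0.194 K/W
Q = ΔT / R_total = 35 / 0.194

Q ≈ 180 W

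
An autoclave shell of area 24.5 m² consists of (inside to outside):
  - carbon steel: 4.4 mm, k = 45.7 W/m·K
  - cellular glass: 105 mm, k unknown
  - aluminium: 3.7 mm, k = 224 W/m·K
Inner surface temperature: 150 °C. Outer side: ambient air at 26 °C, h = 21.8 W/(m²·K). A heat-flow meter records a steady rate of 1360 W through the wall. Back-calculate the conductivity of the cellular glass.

Model the wall as resistances in series:
R_carbon steel = L/(kA) = 0.0044/(45.7×24.5) = 3.93×10^-6 K/W
R_aluminium = L/(kA) = 0.0037/(224×24.5) = 6.742×10^-7 K/W
R_outer film = 1/(h_o·A) = 1/(21.8×24.5) = 0.001872 K/W
Sum of known resistances R_other = 0.001877 K/W
Total R = ΔT/Q = 124/1360 = 0.09118 K/W
R_cellular glass = R_total − R_other = 0.0893 K/W
k = L/(R·A) = 0.105/(0.0893×24.5)

k ≈ 0.048 W/(m·K)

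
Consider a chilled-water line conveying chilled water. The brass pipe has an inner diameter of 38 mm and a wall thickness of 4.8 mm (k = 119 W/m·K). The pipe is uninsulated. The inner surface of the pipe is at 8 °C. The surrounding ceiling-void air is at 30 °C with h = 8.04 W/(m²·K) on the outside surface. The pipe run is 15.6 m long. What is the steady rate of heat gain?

Cylindrical conduction, so R = ln(r₂/r₁)/(2πkL) per layer, in series:
R_brass pipe wall = ln(23.8/19)/(2π×119×15.6) = 1.931×10^-5 K/W
R_outer film = 1/(h_o·2πr_oL) = 1/(8.04×2π×0.0238×15.6) = 0.05332 K/W
R_total = 0.05334 K/W
Q = ΔT/R_total = 22/0.05334

Q ≈ 412 W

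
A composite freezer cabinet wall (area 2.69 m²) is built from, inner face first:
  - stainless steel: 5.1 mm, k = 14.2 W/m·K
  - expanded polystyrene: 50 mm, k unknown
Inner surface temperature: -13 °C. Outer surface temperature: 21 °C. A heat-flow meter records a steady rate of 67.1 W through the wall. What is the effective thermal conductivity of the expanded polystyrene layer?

Model the wall as resistances in series:
R_stainless steel = L/(kA) = 0.0051/(14.2×2.69) = 1.335×10^-4 K/W
Sum of known resistances R_other = 1.335×10^-4 K/W
Total R = ΔT/Q = 34/67.1 = 0.5067 K/W
R_expanded polystyrene = R_total − R_other = 0.5066 K/W
k = L/(R·A) = 0.05/(0.5066×2.69)

k ≈ 0.0367 W/(m·K)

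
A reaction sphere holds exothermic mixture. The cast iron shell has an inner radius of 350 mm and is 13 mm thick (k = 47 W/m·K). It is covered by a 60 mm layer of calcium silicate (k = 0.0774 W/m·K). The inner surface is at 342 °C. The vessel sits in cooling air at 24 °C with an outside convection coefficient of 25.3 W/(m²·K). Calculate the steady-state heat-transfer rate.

Q ≈ 758 W

Radial (spherical) resistances in series:
R_cast iron shell = (1/0.35 − 1/0.363)/(4π×47) = 1.732×10^-4 K/W
R_calcium silicate = (1/0.363 − 1/0.423)/(4π×0.0774) = 0.4017 K/W
R_outer film = 1/(h·4πr_o²) = 1/(25.3×4π×0.423²) = 0.01758 K/W
R_total = 0.4195 K/W
Q = ΔT/R_total = 318/0.4195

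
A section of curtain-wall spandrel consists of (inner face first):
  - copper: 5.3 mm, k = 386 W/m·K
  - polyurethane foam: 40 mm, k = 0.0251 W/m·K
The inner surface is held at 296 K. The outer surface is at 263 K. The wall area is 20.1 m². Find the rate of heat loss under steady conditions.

Thermal resistances in series:
R_copper = L/(kA) = 0.0053/(386×20.1) = 6.831×10^-7 K/W
R_polyurethane foam = L/(kA) = 0.04/(0.0251×20.1) = 0.07928 K/W
R_total = 0.07929 K/W
Q = ΔT / R_total = 33 / 0.07929

Q ≈ 416 W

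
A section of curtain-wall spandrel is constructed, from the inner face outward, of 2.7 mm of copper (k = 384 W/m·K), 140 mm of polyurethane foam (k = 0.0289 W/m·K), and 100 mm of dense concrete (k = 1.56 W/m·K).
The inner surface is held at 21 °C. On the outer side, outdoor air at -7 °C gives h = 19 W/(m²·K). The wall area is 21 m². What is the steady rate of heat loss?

Series thermal resistances:
R_copper = L/(kA) = 0.0027/(384×21) = 3.348×10^-7 K/W
R_polyurethane foam = L/(kA) = 0.14/(0.0289×21) = 0.2307 K/W
R_dense concrete = L/(kA) = 0.1/(1.56×21) = 0.003053 K/W
R_outer film = 1/(h_o·A) = 1/(19×21) = 0.002506 K/W
R_total = 0.2362 K/W
Q = ΔT / R_total = 28 / 0.2362

Q ≈ 119 W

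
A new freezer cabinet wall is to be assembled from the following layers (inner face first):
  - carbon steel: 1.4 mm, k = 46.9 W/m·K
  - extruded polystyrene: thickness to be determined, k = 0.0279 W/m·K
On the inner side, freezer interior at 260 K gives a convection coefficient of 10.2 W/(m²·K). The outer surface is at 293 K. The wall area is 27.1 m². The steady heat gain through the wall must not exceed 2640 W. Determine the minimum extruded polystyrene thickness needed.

Series thermal resistances:
R_inner film = 1/(h_i·A) = 1/(10.2×27.1) = 0.003618 K/W
R_carbon steel = L/(kA) = 0.0014/(46.9×27.1) = 1.102×10^-6 K/W
Sum of the known resistances R_other = 0.003619 K/W
Required total resistance R_tot = ΔT/Q_allow = 33/2640 = 0.0125 K/W
R_extruded polystyrene = R_tot − R_other = 0.008881 K/W
L = R·k·A = 0.008881×0.0279×27.1

L ≈ 6.71 mm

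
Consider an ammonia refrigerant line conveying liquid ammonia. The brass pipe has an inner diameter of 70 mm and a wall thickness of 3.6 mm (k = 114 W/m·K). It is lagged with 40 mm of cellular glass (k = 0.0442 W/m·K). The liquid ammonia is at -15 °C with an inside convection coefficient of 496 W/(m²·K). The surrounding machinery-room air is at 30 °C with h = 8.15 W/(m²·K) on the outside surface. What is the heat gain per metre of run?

q′ ≈ 16 W/m

Treating each annulus and film as a series resistance:
R_inner film = 1/(h_i·2πr₁L) = 1/(496×2π×0.035×1) = 0.009168 K/W
R_brass pipe wall = ln(38.6/35)/(2π×114×1) = 1.367×10^-4 K/W
R_cellular glass = ln(78.6/38.6)/(2π×0.0442×1) = 2.561 K/W
R_outer film = 1/(h_o·2πr_oL) = 1/(8.15×2π×0.0786×1) = 0.2485 K/W
R_total = 2.818 K/W
Q = ΔT/R_total = 45/2.818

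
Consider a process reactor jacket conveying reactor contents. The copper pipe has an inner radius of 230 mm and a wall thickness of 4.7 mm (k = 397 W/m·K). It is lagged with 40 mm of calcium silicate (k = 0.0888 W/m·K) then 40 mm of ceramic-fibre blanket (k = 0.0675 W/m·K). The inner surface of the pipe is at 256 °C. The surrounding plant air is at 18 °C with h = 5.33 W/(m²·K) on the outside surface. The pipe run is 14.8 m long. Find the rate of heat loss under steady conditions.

Q ≈ 5050 W

Treating each annulus and film as a series resistance:
R_copper pipe wall = ln(234.7/230)/(2π×397×14.8) = 5.479×10^-7 K/W
R_calcium silicate = ln(274.7/234.7)/(2π×0.0888×14.8) = 0.01906 K/W
R_ceramic-fibre blanket = ln(314.7/274.7)/(2π×0.0675×14.8) = 0.02166 K/W
R_outer film = 1/(h_o·2πr_oL) = 1/(5.33×2π×0.3147×14.8) = 0.006411 K/W
R_total = 0.04713 K/W
Q = ΔT/R_total = 238/0.04713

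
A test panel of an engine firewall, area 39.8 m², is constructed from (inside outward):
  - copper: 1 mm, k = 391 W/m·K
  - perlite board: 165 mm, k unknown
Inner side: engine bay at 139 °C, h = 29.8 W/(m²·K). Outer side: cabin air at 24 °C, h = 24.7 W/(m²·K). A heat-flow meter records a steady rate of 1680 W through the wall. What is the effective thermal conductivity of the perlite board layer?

Using the resistance-network approach (series):
R_inner film = 1/(h_i·A) = 1/(29.8×39.8) = 8.431×10^-4 K/W
R_copper = L/(kA) = 0.001/(391×39.8) = 6.426×10^-8 K/W
R_outer film = 1/(h_o·A) = 1/(24.7×39.8) = 0.001017 K/W
Sum of known resistances R_other = 0.00186 K/W
Total R = ΔT/Q = 115/1680 = 0.06845 K/W
R_perlite board = R_total − R_other = 0.06659 K/W
k = L/(R·A) = 0.165/(0.06659×39.8)

k ≈ 0.0623 W/(m·K)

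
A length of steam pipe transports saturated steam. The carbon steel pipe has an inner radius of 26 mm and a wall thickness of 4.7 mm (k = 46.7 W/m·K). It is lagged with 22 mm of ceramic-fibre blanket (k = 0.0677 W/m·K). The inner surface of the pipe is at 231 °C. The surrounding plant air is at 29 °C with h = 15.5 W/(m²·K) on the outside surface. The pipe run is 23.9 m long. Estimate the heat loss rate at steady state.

Q ≈ 3290 W

Per-layer cylindrical resistances, series-summed:
R_carbon steel pipe wall = ln(30.7/26)/(2π×46.7×23.9) = 2.369×10^-5 K/W
R_ceramic-fibre blanket = ln(52.7/30.7)/(2π×0.0677×23.9) = 0.05315 K/W
R_outer film = 1/(h_o·2πr_oL) = 1/(15.5×2π×0.0527×23.9) = 0.008152 K/W
R_total = 0.06133 K/W
Q = ΔT/R_total = 202/0.06133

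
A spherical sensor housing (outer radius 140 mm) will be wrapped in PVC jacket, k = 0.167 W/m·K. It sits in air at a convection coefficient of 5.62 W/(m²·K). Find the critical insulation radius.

For a sphere r_cr = 2k/h = 2×0.167/5.62
r_cr = 59.4 mm; since the bare radius (140 mm) is above r_cr, any added insulation will reduce heat loss.

r_cr ≈ 59.4 mm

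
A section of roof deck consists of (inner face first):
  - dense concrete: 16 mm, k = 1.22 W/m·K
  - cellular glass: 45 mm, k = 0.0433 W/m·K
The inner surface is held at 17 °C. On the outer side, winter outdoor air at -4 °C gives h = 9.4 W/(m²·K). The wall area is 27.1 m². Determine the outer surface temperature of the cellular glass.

Thermal resistances in series:
R_dense concrete = L/(kA) = 0.016/(1.22×27.1) = 4.839×10^-4 K/W
R_cellular glass = L/(kA) = 0.045/(0.0433×27.1) = 0.03835 K/W
R_outer film = 1/(h_o·A) = 1/(9.4×27.1) = 0.003926 K/W
R_total = 0.04276 K/W;  Q = ΔT/R_total = 21/0.04276 = 491.1 W
T_interface = T_inner − Q·ΣR(inner→interface) = 17 − 491×0.03883

T ≈ -2.07 °C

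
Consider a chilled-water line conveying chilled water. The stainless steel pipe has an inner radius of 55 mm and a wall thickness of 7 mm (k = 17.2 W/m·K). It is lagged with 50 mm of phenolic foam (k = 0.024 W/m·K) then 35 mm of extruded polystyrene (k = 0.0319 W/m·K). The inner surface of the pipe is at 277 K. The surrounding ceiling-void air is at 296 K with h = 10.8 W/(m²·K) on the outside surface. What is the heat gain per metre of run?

q′ ≈ 3.53 W/m

Radial resistances (cylindrical: R_cond = ln(r_o/r_i)/(2πkL), R_conv = 1/(h·2πrL)):
R_stainless steel pipe wall = ln(62/55)/(2π×17.2×1) = 0.001109 K/W
R_phenolic foam = ln(112/62)/(2π×0.024×1) = 3.922 K/W
R_extruded polystyrene = ln(147/112)/(2π×0.0319×1) = 1.357 K/W
R_outer film = 1/(h_o·2πr_oL) = 1/(10.8×2π×0.147×1) = 0.1002 K/W
R_total = 5.38 K/W
Q = ΔT/R_total = 19/5.38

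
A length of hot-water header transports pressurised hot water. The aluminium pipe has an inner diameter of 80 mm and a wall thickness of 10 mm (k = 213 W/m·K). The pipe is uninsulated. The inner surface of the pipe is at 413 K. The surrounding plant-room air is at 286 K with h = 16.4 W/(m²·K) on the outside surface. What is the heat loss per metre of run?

Cylindrical conduction, so R = ln(r₂/r₁)/(2πkL) per layer, in series:
R_aluminium pipe wall = ln(50/40)/(2π×213×1) = 1.667×10^-4 K/W
R_outer film = 1/(h_o·2πr_oL) = 1/(16.4×2π×0.05×1) = 0.1941 K/W
R_total = 0.1943 K/W
Q = ΔT/R_total = 127/0.1943

q′ ≈ 654 W/m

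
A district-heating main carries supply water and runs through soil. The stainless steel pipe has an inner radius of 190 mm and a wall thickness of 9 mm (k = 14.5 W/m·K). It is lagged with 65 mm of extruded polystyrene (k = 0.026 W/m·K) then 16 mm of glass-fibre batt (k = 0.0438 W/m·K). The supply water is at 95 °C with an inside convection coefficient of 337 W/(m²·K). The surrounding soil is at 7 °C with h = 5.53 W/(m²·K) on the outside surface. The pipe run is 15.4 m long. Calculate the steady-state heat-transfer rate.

Q ≈ 661 W

Treating each annulus and film as a series resistance:
R_inner film = 1/(h_i·2πr₁L) = 1/(337×2π×0.19×15.4) = 1.614×10^-4 K/W
R_stainless steel pipe wall = ln(199/190)/(2π×14.5×15.4) = 3.299×10^-5 K/W
R_extruded polystyrene = ln(264/199)/(2π×0.026×15.4) = 0.1123 K/W
R_glass-fibre batt = ln(280/264)/(2π×0.0438×15.4) = 0.01388 K/W
R_outer film = 1/(h_o·2πr_oL) = 1/(5.53×2π×0.28×15.4) = 0.006674 K/W
R_total = 0.1331 K/W
Q = ΔT/R_total = 88/0.1331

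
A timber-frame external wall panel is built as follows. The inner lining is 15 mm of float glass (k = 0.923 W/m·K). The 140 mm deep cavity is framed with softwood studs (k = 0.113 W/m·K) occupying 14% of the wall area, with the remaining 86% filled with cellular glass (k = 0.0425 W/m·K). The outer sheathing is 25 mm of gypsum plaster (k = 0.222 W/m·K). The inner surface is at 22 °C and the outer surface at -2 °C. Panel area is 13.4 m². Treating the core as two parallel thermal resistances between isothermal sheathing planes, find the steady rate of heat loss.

Sheathing layers in series; stud and cavity paths in parallel between them.
R_inner = 0.015/(0.923×13.4) = 0.001213 K/W
R_stud  = 0.14/(0.113×0.14×13.4) = 0.6604 K/W
R_cav   = 0.14/(0.0425×0.86×13.4) = 0.2858 K/W
1/R_core = 1/R_stud + 1/R_cav → R_core = 0.1995 K/W
R_outer = 0.025/(0.222×13.4) = 0.008404 K/W
R_total = 0.2091 K/W
Q = ΔT/R_total = 24/0.2091

Q ≈ 115 W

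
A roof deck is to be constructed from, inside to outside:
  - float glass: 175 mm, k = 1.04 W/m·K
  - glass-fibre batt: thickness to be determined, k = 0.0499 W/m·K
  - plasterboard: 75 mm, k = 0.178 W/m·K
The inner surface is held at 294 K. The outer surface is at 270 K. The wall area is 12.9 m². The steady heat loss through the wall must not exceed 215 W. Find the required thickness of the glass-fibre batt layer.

L ≈ 42.4 mm

Series thermal resistances:
R_float glass = L/(kA) = 0.175/(1.04×12.9) = 0.01304 K/W
R_plasterboard = L/(kA) = 0.075/(0.178×12.9) = 0.03266 K/W
Sum of the known resistances R_other = 0.04571 K/W
Required total resistance R_tot = ΔT/Q_allow = 24/215 = 0.1116 K/W
R_glass-fibre batt = R_tot − R_other = 0.06592 K/W
L = R·k·A = 0.06592×0.0499×12.9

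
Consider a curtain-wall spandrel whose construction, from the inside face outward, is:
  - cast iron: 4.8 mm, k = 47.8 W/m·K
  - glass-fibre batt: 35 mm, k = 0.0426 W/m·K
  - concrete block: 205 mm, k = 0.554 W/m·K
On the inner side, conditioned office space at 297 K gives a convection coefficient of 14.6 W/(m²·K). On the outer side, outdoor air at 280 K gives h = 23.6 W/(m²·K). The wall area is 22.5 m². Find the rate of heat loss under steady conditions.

Model the wall as resistances in series:
R_inner film = 1/(h_i·A) = 1/(14.6×22.5) = 0.003044 K/W
R_cast iron = L/(kA) = 0.0048/(47.8×22.5) = 4.463×10^-6 K/W
R_glass-fibre batt = L/(kA) = 0.035/(0.0426×22.5) = 0.03652 K/W
R_concrete block = L/(kA) = 0.205/(0.554×22.5) = 0.01645 K/W
R_outer film = 1/(h_o·A) = 1/(23.6×22.5) = 0.001883 K/W
R_total = 0.05789 K/W
Q = ΔT / R_total = 17 / 0.05789

Q ≈ 294 W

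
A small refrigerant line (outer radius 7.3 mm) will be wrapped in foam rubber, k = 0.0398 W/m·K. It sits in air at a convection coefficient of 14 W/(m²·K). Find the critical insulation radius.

r_cr ≈ 2.84 mm

For a cylinder r_cr = k/h = 0.0398/14
r_cr = 2.84 mm; since the bare radius (7.3 mm) is above r_cr, any added insulation will reduce heat loss.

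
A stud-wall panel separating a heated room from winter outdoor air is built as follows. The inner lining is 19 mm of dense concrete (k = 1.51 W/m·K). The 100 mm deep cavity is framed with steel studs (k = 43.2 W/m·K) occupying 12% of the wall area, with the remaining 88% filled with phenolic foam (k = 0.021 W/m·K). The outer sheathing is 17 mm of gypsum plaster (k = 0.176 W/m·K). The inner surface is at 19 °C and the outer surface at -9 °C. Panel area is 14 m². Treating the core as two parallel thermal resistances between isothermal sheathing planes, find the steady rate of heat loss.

Q ≈ 3050 W

Sheathing layers in series; stud and cavity paths in parallel between them.
R_inner = 0.019/(1.51×14) = 8.988×10^-4 K/W
R_stud  = 0.1/(43.2×0.12×14) = 0.001378 K/W
R_cav   = 0.1/(0.021×0.88×14) = 0.3865 K/W
1/R_core = 1/R_stud + 1/R_cav → R_core = 0.001373 K/W
R_outer = 0.017/(0.176×14) = 0.006899 K/W
R_total = 0.009171 K/W
Q = ΔT/R_total = 28/0.009171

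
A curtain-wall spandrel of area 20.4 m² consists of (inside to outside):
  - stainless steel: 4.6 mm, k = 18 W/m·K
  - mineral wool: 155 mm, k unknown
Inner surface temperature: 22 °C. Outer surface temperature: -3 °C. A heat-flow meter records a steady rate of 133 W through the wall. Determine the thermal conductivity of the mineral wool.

k ≈ 0.0404 W/(m·K)

Using the resistance-network approach (series):
R_stainless steel = L/(kA) = 0.0046/(18×20.4) = 1.253×10^-5 K/W
Sum of known resistances R_other = 1.253×10^-5 K/W
Total R = ΔT/Q = 25/133 = 0.188 K/W
R_mineral wool = R_total − R_other = 0.188 K/W
k = L/(R·A) = 0.155/(0.188×20.4)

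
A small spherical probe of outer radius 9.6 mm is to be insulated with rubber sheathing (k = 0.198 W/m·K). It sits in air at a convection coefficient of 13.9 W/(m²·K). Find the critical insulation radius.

For a sphere r_cr = 2k/h = 2×0.198/13.9
r_cr = 28.5 mm; since the bare radius (9.6 mm) is below r_cr, adding a thin layer of insulation will *increase* heat loss.

r_cr ≈ 28.5 mm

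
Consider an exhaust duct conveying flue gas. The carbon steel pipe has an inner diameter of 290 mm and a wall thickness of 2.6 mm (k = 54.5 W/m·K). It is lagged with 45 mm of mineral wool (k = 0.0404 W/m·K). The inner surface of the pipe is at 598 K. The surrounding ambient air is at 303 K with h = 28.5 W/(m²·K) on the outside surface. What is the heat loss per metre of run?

Per-layer cylindrical resistances, series-summed:
R_carbon steel pipe wall = ln(147.6/145)/(2π×54.5×1) = 5.19×10^-5 K/W
R_mineral wool = ln(192.6/147.6)/(2π×0.0404×1) = 1.048 K/W
R_outer film = 1/(h_o·2πr_oL) = 1/(28.5×2π×0.1926×1) = 0.02899 K/W
R_total = 1.077 K/W
Q = ΔT/R_total = 295/1.077

q′ ≈ 274 W/m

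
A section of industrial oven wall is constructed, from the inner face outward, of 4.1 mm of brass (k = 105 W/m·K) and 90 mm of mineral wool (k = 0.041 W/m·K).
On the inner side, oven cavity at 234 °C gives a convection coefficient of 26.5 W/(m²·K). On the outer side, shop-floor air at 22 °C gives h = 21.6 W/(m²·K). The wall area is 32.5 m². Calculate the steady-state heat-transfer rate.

Series thermal resistances:
R_inner film = 1/(h_i·A) = 1/(26.5×32.5) = 0.001161 K/W
R_brass = L/(kA) = 0.0041/(105×32.5) = 1.201×10^-6 K/W
R_mineral wool = L/(kA) = 0.09/(0.041×32.5) = 0.06754 K/W
R_outer film = 1/(h_o·A) = 1/(21.6×32.5) = 0.001425 K/W
R_total = 0.07013 K/W
Q = ΔT / R_total = 212 / 0.07013

Q ≈ 3020 W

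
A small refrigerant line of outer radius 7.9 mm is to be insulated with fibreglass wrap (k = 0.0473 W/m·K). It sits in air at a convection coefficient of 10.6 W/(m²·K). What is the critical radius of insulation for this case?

r_cr ≈ 4.46 mm

For a cylinder r_cr = k/h = 0.0473/10.6
r_cr = 4.46 mm; since the bare radius (7.9 mm) is above r_cr, any added insulation will reduce heat loss.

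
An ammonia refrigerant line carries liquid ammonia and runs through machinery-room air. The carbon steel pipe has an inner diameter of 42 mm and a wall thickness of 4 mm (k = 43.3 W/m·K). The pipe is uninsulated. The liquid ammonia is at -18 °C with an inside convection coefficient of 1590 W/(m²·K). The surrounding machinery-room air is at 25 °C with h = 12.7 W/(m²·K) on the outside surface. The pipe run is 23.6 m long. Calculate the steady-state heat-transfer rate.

Q ≈ 2000 W

Per-layer cylindrical resistances, series-summed:
R_inner film = 1/(h_i·2πr₁L) = 1/(1590×2π×0.021×23.6) = 2.02×10^-4 K/W
R_carbon steel pipe wall = ln(25/21)/(2π×43.3×23.6) = 2.716×10^-5 K/W
R_outer film = 1/(h_o·2πr_oL) = 1/(12.7×2π×0.025×23.6) = 0.02124 K/W
R_total = 0.02147 K/W
Q = ΔT/R_total = 43/0.02147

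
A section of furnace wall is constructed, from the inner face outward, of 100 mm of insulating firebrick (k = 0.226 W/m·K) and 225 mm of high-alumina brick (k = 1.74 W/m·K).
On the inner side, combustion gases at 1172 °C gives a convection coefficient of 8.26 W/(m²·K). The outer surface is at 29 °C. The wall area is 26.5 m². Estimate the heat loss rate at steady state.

Series thermal resistances:
R_inner film = 1/(h_i·A) = 1/(8.26×26.5) = 0.004569 K/W
R_insulating firebrick = L/(kA) = 0.1/(0.226×26.5) = 0.0167 K/W
R_high-alumina brick = L/(kA) = 0.225/(1.74×26.5) = 0.00488 K/W
R_total = 0.02615 K/W
Q = ΔT / R_total = 1143 / 0.02615

Q ≈ 43700 W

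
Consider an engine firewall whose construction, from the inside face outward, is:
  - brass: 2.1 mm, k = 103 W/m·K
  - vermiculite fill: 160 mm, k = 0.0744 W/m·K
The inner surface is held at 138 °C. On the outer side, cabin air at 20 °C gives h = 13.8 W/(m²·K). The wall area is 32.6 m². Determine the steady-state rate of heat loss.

Q ≈ 1730 W

Model the wall as resistances in series:
R_brass = L/(kA) = 0.0021/(103×32.6) = 6.254×10^-7 K/W
R_vermiculite fill = L/(kA) = 0.16/(0.0744×32.6) = 0.06597 K/W
R_outer film = 1/(h_o·A) = 1/(13.8×32.6) = 0.002223 K/W
R_total = 0.06819 K/W
Q = ΔT / R_total = 118 / 0.06819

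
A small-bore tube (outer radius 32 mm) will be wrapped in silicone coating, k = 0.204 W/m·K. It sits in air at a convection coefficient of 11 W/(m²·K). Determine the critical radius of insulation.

For a cylinder r_cr = k/h = 0.204/11
r_cr = 18.5 mm; since the bare radius (32 mm) is above r_cr, any added insulation will reduce heat loss.

r_cr ≈ 18.5 mm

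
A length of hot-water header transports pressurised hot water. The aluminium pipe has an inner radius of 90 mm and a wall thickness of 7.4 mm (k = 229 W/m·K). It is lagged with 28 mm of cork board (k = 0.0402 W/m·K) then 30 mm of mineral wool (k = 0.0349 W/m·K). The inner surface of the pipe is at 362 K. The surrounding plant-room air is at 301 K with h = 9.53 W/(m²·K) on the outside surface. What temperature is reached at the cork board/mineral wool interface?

T ≈ 333 K

Cylindrical conduction, so R = ln(r₂/r₁)/(2πkL) per layer, in series:
R_aluminium pipe wall = ln(97.4/90)/(2π×229×1) = 5.492×10^-5 K/W
R_cork board = ln(125.4/97.4)/(2π×0.0402×1) = 1 K/W
R_mineral wool = ln(155.4/125.4)/(2π×0.0349×1) = 0.9782 K/W
R_outer film = 1/(h_o·2πr_oL) = 1/(9.53×2π×0.1554×1) = 0.1075 K/W
R_total = 2.086 K/W
Q = ΔT/R_total = 61/2.086
Q = 29.2 W/m
T_interface = T_inner − Q·ΣR(inner→interface) = 362 − 29.2×1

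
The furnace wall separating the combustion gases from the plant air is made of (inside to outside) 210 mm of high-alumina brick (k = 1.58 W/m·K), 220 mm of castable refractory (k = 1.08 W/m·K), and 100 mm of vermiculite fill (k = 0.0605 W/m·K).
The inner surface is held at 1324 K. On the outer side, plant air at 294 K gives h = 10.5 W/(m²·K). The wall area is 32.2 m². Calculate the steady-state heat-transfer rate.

Using the resistance-network approach (series):
R_high-alumina brick = L/(kA) = 0.21/(1.58×32.2) = 0.004128 K/W
R_castable refractory = L/(kA) = 0.22/(1.08×32.2) = 0.006326 K/W
R_vermiculite fill = L/(kA) = 0.1/(0.0605×32.2) = 0.05133 K/W
R_outer film = 1/(h_o·A) = 1/(10.5×32.2) = 0.002958 K/W
R_total = 0.06474 K/W
Q = ΔT / R_total = 1030 / 0.06474

Q ≈ 15900 W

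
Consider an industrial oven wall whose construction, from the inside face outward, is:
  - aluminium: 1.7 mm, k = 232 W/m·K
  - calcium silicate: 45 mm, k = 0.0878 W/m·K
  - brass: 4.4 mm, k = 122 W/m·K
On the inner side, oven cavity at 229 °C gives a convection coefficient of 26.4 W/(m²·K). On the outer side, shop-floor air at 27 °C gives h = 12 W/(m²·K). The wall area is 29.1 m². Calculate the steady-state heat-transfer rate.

Thermal resistances in series:
R_inner film = 1/(h_i·A) = 1/(26.4×29.1) = 0.001302 K/W
R_aluminium = L/(kA) = 0.0017/(232×29.1) = 2.518×10^-7 K/W
R_calcium silicate = L/(kA) = 0.045/(0.0878×29.1) = 0.01761 K/W
R_brass = L/(kA) = 0.0044/(122×29.1) = 1.239×10^-6 K/W
R_outer film = 1/(h_o·A) = 1/(12×29.1) = 0.002864 K/W
R_total = 0.02178 K/W
Q = ΔT / R_total = 202 / 0.02178

Q ≈ 9270 W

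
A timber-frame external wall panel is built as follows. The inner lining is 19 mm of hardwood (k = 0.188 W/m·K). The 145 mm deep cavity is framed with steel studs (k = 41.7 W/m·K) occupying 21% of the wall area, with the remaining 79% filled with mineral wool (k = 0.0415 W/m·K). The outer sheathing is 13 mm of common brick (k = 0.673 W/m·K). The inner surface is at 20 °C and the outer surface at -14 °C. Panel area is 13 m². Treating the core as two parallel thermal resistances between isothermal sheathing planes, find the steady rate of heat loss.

Q ≈ 3230 W

Sheathing layers in series; stud and cavity paths in parallel between them.
R_inner = 0.019/(0.188×13) = 0.007774 K/W
R_stud  = 0.145/(41.7×0.21×13) = 0.001274 K/W
R_cav   = 0.145/(0.0415×0.79×13) = 0.3402 K/W
1/R_core = 1/R_stud + 1/R_cav → R_core = 0.001269 K/W
R_outer = 0.013/(0.673×13) = 0.001486 K/W
R_total = 0.01053 K/W
Q = ΔT/R_total = 34/0.01053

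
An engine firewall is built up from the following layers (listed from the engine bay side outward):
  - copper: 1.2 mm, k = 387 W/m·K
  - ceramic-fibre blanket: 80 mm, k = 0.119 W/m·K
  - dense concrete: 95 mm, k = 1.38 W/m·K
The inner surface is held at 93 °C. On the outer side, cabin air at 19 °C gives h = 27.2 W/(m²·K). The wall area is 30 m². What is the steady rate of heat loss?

Q ≈ 2850 W

Thermal resistances in series:
R_copper = L/(kA) = 0.0012/(387×30) = 1.034×10^-7 K/W
R_ceramic-fibre blanket = L/(kA) = 0.08/(0.119×30) = 0.02241 K/W
R_dense concrete = L/(kA) = 0.095/(1.38×30) = 0.002295 K/W
R_outer film = 1/(h_o·A) = 1/(27.2×30) = 0.001225 K/W
R_total = 0.02593 K/W
Q = ΔT / R_total = 74 / 0.02593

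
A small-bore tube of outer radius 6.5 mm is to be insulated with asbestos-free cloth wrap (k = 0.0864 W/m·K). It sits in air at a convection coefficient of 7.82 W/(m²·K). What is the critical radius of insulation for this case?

For a cylinder r_cr = k/h = 0.0864/7.82
r_cr = 11 mm; since the bare radius (6.5 mm) is below r_cr, adding a thin layer of insulation will *increase* heat loss.

r_cr ≈ 11 mm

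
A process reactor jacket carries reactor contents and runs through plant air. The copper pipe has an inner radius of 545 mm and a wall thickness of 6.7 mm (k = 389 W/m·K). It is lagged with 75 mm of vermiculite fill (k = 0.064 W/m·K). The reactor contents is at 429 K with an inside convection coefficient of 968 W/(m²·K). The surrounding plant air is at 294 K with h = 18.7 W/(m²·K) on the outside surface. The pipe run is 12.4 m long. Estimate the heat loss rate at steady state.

Radial resistances (cylindrical: R_cond = ln(r_o/r_i)/(2πkL), R_conv = 1/(h·2πrL)):
R_inner film = 1/(h_i·2πr₁L) = 1/(968×2π×0.545×12.4) = 2.433×10^-5 K/W
R_copper pipe wall = ln(551.7/545)/(2π×389×12.4) = 4.032×10^-7 K/W
R_vermiculite fill = ln(626.7/551.7)/(2π×0.064×12.4) = 0.02556 K/W
R_outer film = 1/(h_o·2πr_oL) = 1/(18.7×2π×0.6267×12.4) = 0.001095 K/W
R_total = 0.02668 K/W
Q = ΔT/R_total = 135/0.02668

Q ≈ 5060 W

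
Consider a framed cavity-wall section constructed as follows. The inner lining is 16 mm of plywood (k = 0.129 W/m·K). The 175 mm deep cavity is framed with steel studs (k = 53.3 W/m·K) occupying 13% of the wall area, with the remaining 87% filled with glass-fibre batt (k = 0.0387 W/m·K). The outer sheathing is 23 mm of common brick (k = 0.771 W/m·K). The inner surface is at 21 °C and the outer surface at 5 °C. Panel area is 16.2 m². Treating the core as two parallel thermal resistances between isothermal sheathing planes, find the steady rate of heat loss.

Sheathing layers in series; stud and cavity paths in parallel between them.
R_inner = 0.016/(0.129×16.2) = 0.007656 K/W
R_stud  = 0.175/(53.3×0.13×16.2) = 0.001559 K/W
R_cav   = 0.175/(0.0387×0.87×16.2) = 0.3208 K/W
1/R_core = 1/R_stud + 1/R_cav → R_core = 0.001551 K/W
R_outer = 0.023/(0.771×16.2) = 0.001841 K/W
R_total = 0.01105 K/W
Q = ΔT/R_total = 16/0.01105

Q ≈ 1450 W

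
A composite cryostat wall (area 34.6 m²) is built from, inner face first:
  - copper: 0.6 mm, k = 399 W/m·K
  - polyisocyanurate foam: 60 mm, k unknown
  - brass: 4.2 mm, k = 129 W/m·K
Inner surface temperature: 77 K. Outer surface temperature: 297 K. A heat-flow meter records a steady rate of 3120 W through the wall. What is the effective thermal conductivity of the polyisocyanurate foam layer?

Using the resistance-network approach (series):
R_copper = L/(kA) = 0.0006/(399×34.6) = 4.346×10^-8 K/W
R_brass = L/(kA) = 0.0042/(129×34.6) = 9.41×10^-7 K/W
Sum of known resistances R_other = 9.844×10^-7 K/W
Total R = ΔT/Q = 220/3120 = 0.07051 K/W
R_polyisocyanurate foam = R_total − R_other = 0.07051 K/W
k = L/(R·A) = 0.06/(0.07051×34.6)

k ≈ 0.0246 W/(m·K)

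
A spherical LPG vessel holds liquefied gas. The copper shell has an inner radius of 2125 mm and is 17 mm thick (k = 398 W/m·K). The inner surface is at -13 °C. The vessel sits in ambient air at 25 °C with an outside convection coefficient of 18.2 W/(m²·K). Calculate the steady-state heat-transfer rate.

Q ≈ 39800 W

Each spherical layer contributes R = (1/r_i − 1/r_o)/(4πk):
R_copper shell = (1/2.125 − 1/2.142)/(4π×398) = 7.468×10^-7 K/W
R_outer film = 1/(h·4πr_o²) = 1/(18.2×4π×2.142²) = 9.53×10^-4 K/W
R_total = 9.537×10^-4 K/W
Q = ΔT/R_total = 38/9.537×10^-4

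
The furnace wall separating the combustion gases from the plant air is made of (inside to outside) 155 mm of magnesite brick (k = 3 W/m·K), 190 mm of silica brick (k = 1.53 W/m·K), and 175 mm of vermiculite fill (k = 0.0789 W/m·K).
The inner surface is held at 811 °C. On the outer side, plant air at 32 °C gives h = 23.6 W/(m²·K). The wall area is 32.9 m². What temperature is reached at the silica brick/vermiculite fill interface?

T ≈ 755 °C

Series thermal resistances:
R_magnesite brick = L/(kA) = 0.155/(3×32.9) = 0.00157 K/W
R_silica brick = L/(kA) = 0.19/(1.53×32.9) = 0.003775 K/W
R_vermiculite fill = L/(kA) = 0.175/(0.0789×32.9) = 0.06742 K/W
R_outer film = 1/(h_o·A) = 1/(23.6×32.9) = 0.001288 K/W
R_total = 0.07405 K/W;  Q = ΔT/R_total = 779/0.07405 = 10520 W
T_interface = T_inner − Q·ΣR(inner→interface) = 811 − 10500×0.005345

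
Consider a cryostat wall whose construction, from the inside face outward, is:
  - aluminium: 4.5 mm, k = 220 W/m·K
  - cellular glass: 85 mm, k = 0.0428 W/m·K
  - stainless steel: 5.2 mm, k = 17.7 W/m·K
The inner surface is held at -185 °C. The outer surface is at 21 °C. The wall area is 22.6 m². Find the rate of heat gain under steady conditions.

Using the resistance-network approach (series):
R_aluminium = L/(kA) = 0.0045/(220×22.6) = 9.051×10^-7 K/W
R_cellular glass = L/(kA) = 0.085/(0.0428×22.6) = 0.08788 K/W
R_stainless steel = L/(kA) = 0.0052/(17.7×22.6) = 1.3×10^-5 K/W
R_total = 0.08789 K/W
Q = ΔT / R_total = 206 / 0.08789

Q ≈ 2340 W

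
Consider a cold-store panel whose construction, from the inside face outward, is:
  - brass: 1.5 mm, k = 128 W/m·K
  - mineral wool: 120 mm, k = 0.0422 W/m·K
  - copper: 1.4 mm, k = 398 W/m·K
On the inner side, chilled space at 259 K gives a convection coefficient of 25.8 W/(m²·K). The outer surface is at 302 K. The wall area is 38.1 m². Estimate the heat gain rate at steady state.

Q ≈ 568 W

Treating each layer as a thermal resistance in series:
R_inner film = 1/(h_i·A) = 1/(25.8×38.1) = 0.001017 K/W
R_brass = L/(kA) = 0.0015/(128×38.1) = 3.076×10^-7 K/W
R_mineral wool = L/(kA) = 0.12/(0.0422×38.1) = 0.07464 K/W
R_copper = L/(kA) = 0.0014/(398×38.1) = 9.233×10^-8 K/W
R_total = 0.07565 K/W
Q = ΔT / R_total = 43 / 0.07565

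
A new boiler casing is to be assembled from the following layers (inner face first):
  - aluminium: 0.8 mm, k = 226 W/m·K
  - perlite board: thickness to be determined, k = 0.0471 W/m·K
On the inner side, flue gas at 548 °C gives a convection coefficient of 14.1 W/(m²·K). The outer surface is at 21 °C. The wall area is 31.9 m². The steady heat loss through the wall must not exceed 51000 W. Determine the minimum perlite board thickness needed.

Using the resistance-network approach (series):
R_inner film = 1/(h_i·A) = 1/(14.1×31.9) = 0.002223 K/W
R_aluminium = L/(kA) = 0.0008/(226×31.9) = 1.11×10^-7 K/W
Sum of the known resistances R_other = 0.002223 K/W
Required total resistance R_tot = ΔT/Q_allow = 527/51000 = 0.01033 K/W
R_perlite board = R_tot − R_other = 0.00811 K/W
L = R·k·A = 0.00811×0.0471×31.9

L ≈ 12.2 mm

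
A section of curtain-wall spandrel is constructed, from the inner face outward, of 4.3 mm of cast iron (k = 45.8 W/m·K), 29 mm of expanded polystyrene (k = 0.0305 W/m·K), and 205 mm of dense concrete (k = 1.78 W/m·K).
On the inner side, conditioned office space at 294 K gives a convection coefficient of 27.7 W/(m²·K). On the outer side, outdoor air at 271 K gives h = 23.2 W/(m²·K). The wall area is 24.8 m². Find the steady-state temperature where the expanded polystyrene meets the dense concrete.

Using the resistance-network approach (series):
R_inner film = 1/(h_i·A) = 1/(27.7×24.8) = 0.001456 K/W
R_cast iron = L/(kA) = 0.0043/(45.8×24.8) = 3.786×10^-6 K/W
R_expanded polystyrene = L/(kA) = 0.029/(0.0305×24.8) = 0.03834 K/W
R_dense concrete = L/(kA) = 0.205/(1.78×24.8) = 0.004644 K/W
R_outer film = 1/(h_o·A) = 1/(23.2×24.8) = 0.001738 K/W
R_total = 0.04618 K/W;  Q = ΔT/R_total = 23/0.04618 = 498 W
T_interface = T_inner − Q·ΣR(inner→interface) = 294 − 498×0.0398

T ≈ 274 K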